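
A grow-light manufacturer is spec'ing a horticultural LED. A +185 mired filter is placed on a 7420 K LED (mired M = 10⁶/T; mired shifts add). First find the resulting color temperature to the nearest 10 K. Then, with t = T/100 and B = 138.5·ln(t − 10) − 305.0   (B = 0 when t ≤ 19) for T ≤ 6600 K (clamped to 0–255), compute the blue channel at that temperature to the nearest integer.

M_in = 10⁶/7420 = 134.77; M_out = 134.77 + (+185) = 319.77.
T_out = 10⁶/319.77 = 3127.2 K → 3130 K; t = 31.3.
B = 138.5·ln(31.3 − 10) − 305.0 = 138.5·ln 21.3 − 305.0 = 138.5·3.0587 − 305.0 = 118.631.
Rounded: 119.

119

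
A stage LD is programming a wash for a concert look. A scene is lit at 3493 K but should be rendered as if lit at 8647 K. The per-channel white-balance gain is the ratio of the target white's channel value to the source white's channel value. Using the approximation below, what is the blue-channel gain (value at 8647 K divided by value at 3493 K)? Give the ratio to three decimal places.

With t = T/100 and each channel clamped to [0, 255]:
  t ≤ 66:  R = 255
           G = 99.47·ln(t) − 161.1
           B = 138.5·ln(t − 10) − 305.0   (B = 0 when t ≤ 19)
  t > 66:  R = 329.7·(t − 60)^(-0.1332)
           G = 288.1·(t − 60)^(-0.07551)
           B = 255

At 3493 K (t = 34.93):
  B = 138.5·ln(34.93 − 10) − 305.0 = 138.5·ln 24.93 − 305.0 = 138.5·3.2161 − 305.0 = 140.426.
At 8647 K (t = 86.47):
  B = 255 by definition for t > 66.
Gain = 255.000 / 140.426 = 1.8159 → 1.816.

1.816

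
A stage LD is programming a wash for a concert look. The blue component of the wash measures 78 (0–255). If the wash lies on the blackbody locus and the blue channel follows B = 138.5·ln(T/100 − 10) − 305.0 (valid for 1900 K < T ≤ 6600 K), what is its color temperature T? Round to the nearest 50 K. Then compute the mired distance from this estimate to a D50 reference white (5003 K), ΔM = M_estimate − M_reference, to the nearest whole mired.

ln(t − 10) = (78 + 305.0) / 138.5 = 2.7653.
t − 10 = e^2.7653 = 15.884, so t = 25.884.
T = 100·t = 2588 K → 2600 K to the nearest 50 K.
M_estimate = 10⁶/2600 = 384.62; M_reference = 10⁶/5003 = 199.88.
ΔM = 384.62 − 199.88 = 184.74 → +185 mireds.

+185 mireds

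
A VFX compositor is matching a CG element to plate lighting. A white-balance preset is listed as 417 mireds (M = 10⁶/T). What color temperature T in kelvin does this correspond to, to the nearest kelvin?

T = 10⁶ / 417 = 2398.08 K → 2398 K.

2398 K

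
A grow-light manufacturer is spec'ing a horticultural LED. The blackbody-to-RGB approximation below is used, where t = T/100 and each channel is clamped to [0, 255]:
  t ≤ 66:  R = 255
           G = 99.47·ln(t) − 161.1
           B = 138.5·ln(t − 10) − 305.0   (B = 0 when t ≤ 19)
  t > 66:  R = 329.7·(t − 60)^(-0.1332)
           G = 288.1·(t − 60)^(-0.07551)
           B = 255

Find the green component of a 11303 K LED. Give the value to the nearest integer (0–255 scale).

213

t = 11303/100 = 113.03; the t > 66 branch applies.
G = 288.1·(113.03 − 60)^(-0.07551) = 288.1·53.03^(-0.07551) = 288.1·0.74094 = 213.464.
Rounded: 213.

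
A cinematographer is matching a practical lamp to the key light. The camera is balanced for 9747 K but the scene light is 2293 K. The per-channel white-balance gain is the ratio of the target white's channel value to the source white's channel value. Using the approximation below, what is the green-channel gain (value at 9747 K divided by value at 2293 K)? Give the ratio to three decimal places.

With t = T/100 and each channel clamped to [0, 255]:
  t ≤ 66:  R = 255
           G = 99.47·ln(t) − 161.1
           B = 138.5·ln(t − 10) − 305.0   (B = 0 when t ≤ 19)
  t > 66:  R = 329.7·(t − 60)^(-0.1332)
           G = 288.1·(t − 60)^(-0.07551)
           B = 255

At 2293 K (t = 22.93):
  G = 99.47·ln 22.93 − 161.1 = 99.47·3.1324 − 161.1 = 150.484.
At 9747 K (t = 97.47):
  G = 288.1·(97.47 − 60)^(-0.07551) = 288.1·37.47^(-0.07551) = 288.1·0.76063 = 219.136.
Gain = 219.136 / 150.484 = 1.4562 → 1.456.

1.456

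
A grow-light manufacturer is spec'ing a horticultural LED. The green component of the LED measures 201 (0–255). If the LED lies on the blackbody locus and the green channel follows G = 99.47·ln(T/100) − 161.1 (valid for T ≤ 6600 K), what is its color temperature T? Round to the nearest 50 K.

ln t = (201 + 161.1) / 99.47 = 3.6403.
t = e^3.6403 = 38.103.
T = 100·t = 3810 K → 3800 K to the nearest 50 K.

3800 K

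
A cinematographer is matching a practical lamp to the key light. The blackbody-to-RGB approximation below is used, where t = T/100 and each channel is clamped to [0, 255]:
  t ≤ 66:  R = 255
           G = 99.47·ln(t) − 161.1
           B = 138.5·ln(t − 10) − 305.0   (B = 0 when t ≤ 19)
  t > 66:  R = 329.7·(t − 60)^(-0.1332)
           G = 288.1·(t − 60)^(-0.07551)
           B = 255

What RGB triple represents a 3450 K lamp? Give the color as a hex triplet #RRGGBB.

#FFBF8A

t = 3450/100 = 34.5; the t ≤ 66 branch applies.
R = 255 by definition for t ≤ 66.
G = 99.47·ln 34.5 − 161.1 = 99.47·3.5410 − 161.1 = 191.119.
B = 138.5·ln(34.5 − 10) − 305.0 = 138.5·ln 24.5 − 305.0 = 138.5·3.1987 − 305.0 = 138.016.
Rounded: (255, 191, 138).
In hex: #FFBF8A.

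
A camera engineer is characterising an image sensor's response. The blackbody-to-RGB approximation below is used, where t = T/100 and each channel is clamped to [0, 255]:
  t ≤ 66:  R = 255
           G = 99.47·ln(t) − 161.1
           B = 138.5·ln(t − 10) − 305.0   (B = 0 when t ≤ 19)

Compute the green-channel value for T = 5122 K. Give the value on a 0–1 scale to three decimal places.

t = 5122/100 = 51.22; the t ≤ 66 branch applies.
G = 99.47·ln 51.22 − 161.1 = 99.47·3.9361 − 161.1 = 230.427.
On a 0–1 scale: 230.427/255 = 0.9036 → 0.904.

0.904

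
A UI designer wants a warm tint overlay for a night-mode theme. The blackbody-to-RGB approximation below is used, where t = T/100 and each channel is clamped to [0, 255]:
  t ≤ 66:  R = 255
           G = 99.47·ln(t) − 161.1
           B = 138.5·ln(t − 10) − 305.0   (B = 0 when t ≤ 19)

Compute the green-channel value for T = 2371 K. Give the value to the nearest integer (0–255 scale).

t = 2371/100 = 23.71; the t ≤ 66 branch applies.
G = 99.47·ln 23.71 − 161.1 = 99.47·3.1659 − 161.1 = 153.812.
Rounded: 154.

154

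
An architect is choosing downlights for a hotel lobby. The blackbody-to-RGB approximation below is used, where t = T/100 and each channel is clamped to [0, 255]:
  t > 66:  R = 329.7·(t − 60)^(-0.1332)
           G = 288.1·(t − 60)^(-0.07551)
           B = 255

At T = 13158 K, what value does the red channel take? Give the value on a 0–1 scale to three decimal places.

0.732

t = 13158/100 = 131.58; the t > 66 branch applies.
R = 329.7·(131.58 − 60)^(-0.1332) = 329.7·71.58^(-0.1332) = 329.7·0.56616 = 186.664.
On a 0–1 scale: 186.664/255 = 0.7320 → 0.732.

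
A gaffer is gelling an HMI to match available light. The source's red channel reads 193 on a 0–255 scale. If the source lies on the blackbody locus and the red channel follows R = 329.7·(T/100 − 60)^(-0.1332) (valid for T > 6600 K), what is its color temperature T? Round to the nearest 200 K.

(t − 60)^(-0.1332) = 193/329.7 = 0.58538.
t − 60 = 0.58538^(1/-0.1332) = 0.58538^(-7.508) = 55.713, so t = 115.713.
T = 100·t = 11571 K → 11600 K to the nearest 200 K.

11600 K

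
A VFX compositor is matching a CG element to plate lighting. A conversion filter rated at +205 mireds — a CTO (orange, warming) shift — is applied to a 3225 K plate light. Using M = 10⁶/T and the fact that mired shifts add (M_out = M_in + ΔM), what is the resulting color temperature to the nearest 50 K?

1950 K

M_in = 10⁶/3225 = 310.08 mireds.
M_out = 310.08 + (+205) = 515.08 mireds.
T_out = 10⁶/515.08 = 1941.5 K → 1950 K.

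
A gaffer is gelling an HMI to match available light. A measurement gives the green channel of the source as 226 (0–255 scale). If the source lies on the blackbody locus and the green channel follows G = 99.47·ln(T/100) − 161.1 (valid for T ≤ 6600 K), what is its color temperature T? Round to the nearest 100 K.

ln t = (226 + 161.1) / 99.47 = 3.8916.
t = e^3.8916 = 48.990.
T = 100·t = 4899 K → 4900 K to the nearest 100 K.

4900 K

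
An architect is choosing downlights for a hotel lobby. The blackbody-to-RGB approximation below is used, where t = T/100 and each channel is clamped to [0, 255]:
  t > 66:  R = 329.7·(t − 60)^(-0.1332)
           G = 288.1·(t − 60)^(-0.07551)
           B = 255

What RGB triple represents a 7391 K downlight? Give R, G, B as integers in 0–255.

R=232, G=236, B=255

t = 7391/100 = 73.91; the t > 66 branch applies.
R = 329.7·(73.91 − 60)^(-0.1332) = 329.7·13.91^(-0.1332) = 329.7·0.70422 = 232.182.
G = 288.1·(73.91 − 60)^(-0.07551) = 288.1·13.91^(-0.07551) = 288.1·0.81972 = 236.162.
B = 255 by definition for t > 66.
Rounded: (232, 236, 255).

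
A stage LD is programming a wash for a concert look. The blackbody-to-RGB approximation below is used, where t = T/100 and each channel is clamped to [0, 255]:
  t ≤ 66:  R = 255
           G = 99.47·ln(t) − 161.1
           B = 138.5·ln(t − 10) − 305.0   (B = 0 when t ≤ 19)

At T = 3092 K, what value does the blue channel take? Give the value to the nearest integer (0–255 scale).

t = 3092/100 = 30.92; the t ≤ 66 branch applies.
B = 138.5·ln(30.92 − 10) − 305.0 = 138.5·ln 20.92 − 305.0 = 138.5·3.0407 − 305.0 = 116.138.
Rounded: 116.

116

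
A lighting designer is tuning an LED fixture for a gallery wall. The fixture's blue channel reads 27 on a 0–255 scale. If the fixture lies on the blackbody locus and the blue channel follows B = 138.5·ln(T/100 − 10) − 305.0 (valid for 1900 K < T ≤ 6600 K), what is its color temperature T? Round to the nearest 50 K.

ln(t − 10) = (27 + 305.0) / 138.5 = 2.3971.
t − 10 = e^2.3971 = 10.991, so t = 20.991.
T = 100·t = 2099 K → 2100 K to the nearest 50 K.

2100 K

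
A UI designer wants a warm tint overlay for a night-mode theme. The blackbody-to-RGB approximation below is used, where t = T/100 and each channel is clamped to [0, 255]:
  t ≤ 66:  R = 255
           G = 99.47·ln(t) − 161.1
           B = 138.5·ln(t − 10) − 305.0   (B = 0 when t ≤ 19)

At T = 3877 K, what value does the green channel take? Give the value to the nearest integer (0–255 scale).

203

t = 3877/100 = 38.77; the t ≤ 66 branch applies.
G = 99.47·ln 38.77 − 161.1 = 99.47·3.6576 − 161.1 = 202.726.
Rounded: 203.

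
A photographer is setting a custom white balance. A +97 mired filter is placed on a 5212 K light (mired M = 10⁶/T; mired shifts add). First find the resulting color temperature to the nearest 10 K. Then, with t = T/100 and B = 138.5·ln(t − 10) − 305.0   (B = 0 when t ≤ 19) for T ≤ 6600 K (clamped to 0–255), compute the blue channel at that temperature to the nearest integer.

139

M_in = 10⁶/5212 = 191.86; M_out = 191.86 + (+97) = 288.86.
T_out = 10⁶/288.86 = 3461.8 K → 3460 K; t = 34.6.
B = 138.5·ln(34.6 − 10) − 305.0 = 138.5·ln 24.6 − 305.0 = 138.5·3.2027 − 305.0 = 138.580.
Rounded: 139.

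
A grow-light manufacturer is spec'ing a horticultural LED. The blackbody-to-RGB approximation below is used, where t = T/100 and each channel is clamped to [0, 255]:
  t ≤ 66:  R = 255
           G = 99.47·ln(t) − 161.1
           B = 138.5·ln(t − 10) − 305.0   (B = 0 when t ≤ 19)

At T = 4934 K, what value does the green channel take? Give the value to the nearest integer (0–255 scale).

227

t = 4934/100 = 49.34; the t ≤ 66 branch applies.
G = 99.47·ln 49.34 − 161.1 = 99.47·3.8987 − 161.1 = 226.707.
Rounded: 227.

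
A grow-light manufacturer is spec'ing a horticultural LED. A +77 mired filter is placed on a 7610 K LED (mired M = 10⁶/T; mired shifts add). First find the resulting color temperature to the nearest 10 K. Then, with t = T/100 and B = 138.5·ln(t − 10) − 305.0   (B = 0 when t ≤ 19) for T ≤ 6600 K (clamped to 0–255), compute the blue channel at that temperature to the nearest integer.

M_in = 10⁶/7610 = 131.41; M_out = 131.41 + (+77) = 208.41.
T_out = 10⁶/208.41 = 4798.3 K → 4800 K; t = 48.
B = 138.5·ln(48 − 10) − 305.0 = 138.5·ln 38 − 305.0 = 138.5·3.6376 − 305.0 = 198.806.
Rounded: 199.

199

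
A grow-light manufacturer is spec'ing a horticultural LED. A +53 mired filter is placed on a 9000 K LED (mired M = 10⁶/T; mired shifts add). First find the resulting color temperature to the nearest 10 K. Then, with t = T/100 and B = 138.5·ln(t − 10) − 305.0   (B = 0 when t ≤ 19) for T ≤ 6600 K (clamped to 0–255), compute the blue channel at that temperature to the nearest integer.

239

M_in = 10⁶/9000 = 111.11; M_out = 111.11 + (+53) = 164.11.
T_out = 10⁶/164.11 = 6093.4 K → 6090 K; t = 60.9.
B = 138.5·ln(60.9 − 10) − 305.0 = 138.5·ln 50.9 − 305.0 = 138.5·3.9299 − 305.0 = 239.286.
Rounded: 239.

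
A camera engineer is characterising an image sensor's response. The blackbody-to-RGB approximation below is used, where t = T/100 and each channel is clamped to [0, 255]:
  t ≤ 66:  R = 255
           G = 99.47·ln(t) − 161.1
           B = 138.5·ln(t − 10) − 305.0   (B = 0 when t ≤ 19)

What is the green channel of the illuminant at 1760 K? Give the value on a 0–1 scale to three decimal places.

t = 1760/100 = 17.6; the t ≤ 66 branch applies.
G = 99.47·ln 17.6 − 161.1 = 99.47·2.8679 − 161.1 = 124.170.
On a 0–1 scale: 124.170/255 = 0.4869 → 0.487.

0.487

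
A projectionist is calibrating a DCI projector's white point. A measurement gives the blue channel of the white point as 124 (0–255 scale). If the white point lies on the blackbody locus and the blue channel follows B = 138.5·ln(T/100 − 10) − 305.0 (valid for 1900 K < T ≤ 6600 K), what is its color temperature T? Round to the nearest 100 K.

ln(t − 10) = (124 + 305.0) / 138.5 = 3.0975.
t − 10 = e^3.0975 = 22.142, so t = 32.142.
T = 100·t = 3214 K → 3200 K to the nearest 100 K.

3200 K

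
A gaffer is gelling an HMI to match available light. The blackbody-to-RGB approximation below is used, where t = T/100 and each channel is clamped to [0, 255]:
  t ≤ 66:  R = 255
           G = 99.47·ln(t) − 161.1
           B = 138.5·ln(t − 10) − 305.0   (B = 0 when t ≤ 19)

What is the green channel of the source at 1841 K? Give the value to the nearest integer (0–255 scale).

129

t = 1841/100 = 18.41; the t ≤ 66 branch applies.
G = 99.47·ln 18.41 − 161.1 = 99.47·2.9129 − 161.1 = 128.646.
Rounded: 129.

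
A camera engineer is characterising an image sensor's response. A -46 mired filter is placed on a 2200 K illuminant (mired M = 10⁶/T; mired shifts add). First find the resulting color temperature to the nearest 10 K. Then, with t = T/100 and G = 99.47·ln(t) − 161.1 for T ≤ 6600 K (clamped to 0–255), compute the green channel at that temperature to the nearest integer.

157

M_in = 10⁶/2200 = 454.55; M_out = 454.55 + (-46) = 408.55.
T_out = 10⁶/408.55 = 2447.7 K → 2450 K; t = 24.5.
G = 99.47·ln 24.5 − 161.1 = 99.47·3.1987 − 161.1 = 157.072.
Rounded: 157.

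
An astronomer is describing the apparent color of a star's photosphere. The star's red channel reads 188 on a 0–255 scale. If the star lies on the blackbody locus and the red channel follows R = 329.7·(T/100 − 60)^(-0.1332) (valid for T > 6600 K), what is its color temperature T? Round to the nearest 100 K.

(t − 60)^(-0.1332) = 188/329.7 = 0.57022.
t − 60 = 0.57022^(1/-0.1332) = 0.57022^(-7.508) = 67.848, so t = 127.848.
T = 100·t = 12785 K → 12800 K to the nearest 100 K.

12800 K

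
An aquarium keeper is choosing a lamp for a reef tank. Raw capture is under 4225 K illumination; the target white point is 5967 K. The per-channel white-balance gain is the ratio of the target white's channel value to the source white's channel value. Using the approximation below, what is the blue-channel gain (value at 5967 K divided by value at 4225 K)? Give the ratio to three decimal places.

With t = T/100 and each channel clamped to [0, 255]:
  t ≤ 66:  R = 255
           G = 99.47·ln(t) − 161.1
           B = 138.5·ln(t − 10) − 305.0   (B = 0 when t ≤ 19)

At 4225 K (t = 42.25):
  B = 138.5·ln(42.25 − 10) − 305.0 = 138.5·ln 32.25 − 305.0 = 138.5·3.4735 − 305.0 = 176.082.
At 5967 K (t = 59.67):
  B = 138.5·ln(59.67 − 10) − 305.0 = 138.5·ln 49.67 − 305.0 = 138.5·3.9054 − 305.0 = 235.898.
Gain = 235.898 / 176.082 = 1.3397 → 1.340.

1.340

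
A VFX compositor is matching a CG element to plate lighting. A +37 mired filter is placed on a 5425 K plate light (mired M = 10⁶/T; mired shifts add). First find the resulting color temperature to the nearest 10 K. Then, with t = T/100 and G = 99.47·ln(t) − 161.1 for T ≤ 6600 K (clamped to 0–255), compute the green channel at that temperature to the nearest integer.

218

M_in = 10⁶/5425 = 184.33; M_out = 184.33 + (+37) = 221.33.
T_out = 10⁶/221.33 = 4518.1 K → 4520 K; t = 45.2.
G = 99.47·ln 45.2 − 161.1 = 99.47·3.8111 − 161.1 = 217.990.
Rounded: 218.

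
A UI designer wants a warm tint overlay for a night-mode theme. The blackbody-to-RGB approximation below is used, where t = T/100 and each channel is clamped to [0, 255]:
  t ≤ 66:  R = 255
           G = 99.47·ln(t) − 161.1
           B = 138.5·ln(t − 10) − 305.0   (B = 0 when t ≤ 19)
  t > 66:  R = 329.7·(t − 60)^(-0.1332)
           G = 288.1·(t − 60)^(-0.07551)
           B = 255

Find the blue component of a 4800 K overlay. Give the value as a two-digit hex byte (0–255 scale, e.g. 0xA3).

t = 4800/100 = 48; the t ≤ 66 branch applies.
B = 138.5·ln(48 − 10) − 305.0 = 138.5·ln 38 − 305.0 = 138.5·3.6376 − 305.0 = 198.806.
Rounded: 199; in hex, 0xC7.

0xC7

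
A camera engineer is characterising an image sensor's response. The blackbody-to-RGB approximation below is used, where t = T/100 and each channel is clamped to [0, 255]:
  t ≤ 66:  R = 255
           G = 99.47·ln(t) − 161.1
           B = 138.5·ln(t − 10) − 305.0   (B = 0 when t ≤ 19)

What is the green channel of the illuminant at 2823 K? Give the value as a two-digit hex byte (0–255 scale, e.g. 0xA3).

t = 2823/100 = 28.23; the t ≤ 66 branch applies.
G = 99.47·ln 28.23 − 161.1 = 99.47·3.3404 − 161.1 = 171.168.
Rounded: 171; in hex, 0xAB.

0xAB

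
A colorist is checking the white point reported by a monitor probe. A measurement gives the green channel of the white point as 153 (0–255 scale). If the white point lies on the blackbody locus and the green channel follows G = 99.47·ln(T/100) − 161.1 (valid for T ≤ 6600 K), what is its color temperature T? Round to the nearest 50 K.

2350 K

ln t = (153 + 161.1) / 99.47 = 3.1577.
t = e^3.1577 = 23.517.
T = 100·t = 2352 K → 2350 K to the nearest 50 K.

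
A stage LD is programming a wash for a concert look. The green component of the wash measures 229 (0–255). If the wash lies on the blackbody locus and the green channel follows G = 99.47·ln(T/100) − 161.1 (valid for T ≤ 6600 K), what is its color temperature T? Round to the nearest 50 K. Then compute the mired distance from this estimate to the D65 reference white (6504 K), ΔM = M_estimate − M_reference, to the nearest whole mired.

+44 mireds

ln t = (229 + 161.1) / 99.47 = 3.9218.
t = e^3.9218 = 50.491.
T = 100·t = 5049 K → 5050 K to the nearest 50 K.
M_estimate = 10⁶/5050 = 198.02; M_reference = 10⁶/6504 = 153.75.
ΔM = 198.02 − 153.75 = 44.27 → +44 mireds.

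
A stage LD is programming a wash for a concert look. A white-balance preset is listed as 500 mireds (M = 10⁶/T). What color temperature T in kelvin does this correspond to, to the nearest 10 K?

2000 K

T = 10⁶ / 500 = 2000.00 K → 2000 K.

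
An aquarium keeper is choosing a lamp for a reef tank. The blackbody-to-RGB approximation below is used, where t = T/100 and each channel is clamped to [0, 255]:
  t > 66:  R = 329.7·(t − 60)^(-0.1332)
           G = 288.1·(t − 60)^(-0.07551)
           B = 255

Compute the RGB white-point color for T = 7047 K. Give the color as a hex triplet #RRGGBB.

#F1F1FF

t = 7047/100 = 70.47; the t > 66 branch applies.
R = 329.7·(70.47 − 60)^(-0.1332) = 329.7·10.47^(-0.1332) = 329.7·0.73138 = 241.136.
G = 288.1·(70.47 − 60)^(-0.07551) = 288.1·10.47^(-0.07551) = 288.1·0.83750 = 241.283.
B = 255 by definition for t > 66.
Rounded: (241, 241, 255).
In hex: #F1F1FF.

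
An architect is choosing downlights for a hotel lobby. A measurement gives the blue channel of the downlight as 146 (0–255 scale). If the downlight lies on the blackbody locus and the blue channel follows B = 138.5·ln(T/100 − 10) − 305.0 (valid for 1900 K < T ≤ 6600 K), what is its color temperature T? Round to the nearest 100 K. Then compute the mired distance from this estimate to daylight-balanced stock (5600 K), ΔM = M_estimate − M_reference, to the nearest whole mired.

+99 mireds

ln(t − 10) = (146 + 305.0) / 138.5 = 3.2563.
t − 10 = e^3.2563 = 25.954, so t = 35.954.
T = 100·t = 3595 K → 3600 K to the nearest 100 K.
M_estimate = 10⁶/3600 = 277.78; M_reference = 10⁶/5600 = 178.57.
ΔM = 277.78 − 178.57 = 99.21 → +99 mireds.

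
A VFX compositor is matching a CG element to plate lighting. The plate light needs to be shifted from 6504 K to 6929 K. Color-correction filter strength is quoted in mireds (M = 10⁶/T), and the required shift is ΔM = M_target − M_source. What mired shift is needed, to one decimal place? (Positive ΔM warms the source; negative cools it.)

-9.4 mireds

M_source = 10⁶/6504 = 153.752; M_target = 10⁶/6929 = 144.321.
ΔM = 144.321 − 153.752 = -9.431 → -9.4 mireds, a cooling shift.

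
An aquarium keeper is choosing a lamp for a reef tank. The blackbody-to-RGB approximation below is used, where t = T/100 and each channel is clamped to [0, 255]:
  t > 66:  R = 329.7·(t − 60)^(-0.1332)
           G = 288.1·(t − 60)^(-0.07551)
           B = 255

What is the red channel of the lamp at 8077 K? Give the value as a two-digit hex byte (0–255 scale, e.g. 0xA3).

0xDC

t = 8077/100 = 80.77; the t > 66 branch applies.
R = 329.7·(80.77 − 60)^(-0.1332) = 329.7·20.77^(-0.1332) = 329.7·0.66760 = 220.108.
Rounded: 220; in hex, 0xDC.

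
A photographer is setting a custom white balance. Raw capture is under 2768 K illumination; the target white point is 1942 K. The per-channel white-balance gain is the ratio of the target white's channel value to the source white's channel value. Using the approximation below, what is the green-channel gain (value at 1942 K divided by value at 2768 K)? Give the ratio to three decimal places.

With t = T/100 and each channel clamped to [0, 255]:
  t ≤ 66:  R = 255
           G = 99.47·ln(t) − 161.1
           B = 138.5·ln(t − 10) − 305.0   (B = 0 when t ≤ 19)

0.792

At 2768 K (t = 27.68):
  G = 99.47·ln 27.68 − 161.1 = 99.47·3.3207 − 161.1 = 169.211.
At 1942 K (t = 19.42):
  G = 99.47·ln 19.42 − 161.1 = 99.47·2.9663 − 161.1 = 133.958.
Gain = 133.958 / 169.211 = 0.7917 → 0.792.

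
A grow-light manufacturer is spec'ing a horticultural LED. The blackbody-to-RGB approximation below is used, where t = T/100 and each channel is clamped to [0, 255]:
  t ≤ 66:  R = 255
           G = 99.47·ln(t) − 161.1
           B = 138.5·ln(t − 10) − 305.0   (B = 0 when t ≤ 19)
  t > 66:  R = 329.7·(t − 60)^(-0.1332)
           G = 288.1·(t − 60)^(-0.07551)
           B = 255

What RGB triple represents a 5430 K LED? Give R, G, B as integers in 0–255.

t = 5430/100 = 54.3; the t ≤ 66 branch applies.
R = 255 by definition for t ≤ 66.
G = 99.47·ln 54.3 − 161.1 = 99.47·3.9945 − 161.1 = 236.235.
B = 138.5·ln(54.3 − 10) − 305.0 = 138.5·ln 44.3 − 305.0 = 138.5·3.7910 − 305.0 = 220.051.
Rounded: (255, 236, 220).

R=255, G=236, B=220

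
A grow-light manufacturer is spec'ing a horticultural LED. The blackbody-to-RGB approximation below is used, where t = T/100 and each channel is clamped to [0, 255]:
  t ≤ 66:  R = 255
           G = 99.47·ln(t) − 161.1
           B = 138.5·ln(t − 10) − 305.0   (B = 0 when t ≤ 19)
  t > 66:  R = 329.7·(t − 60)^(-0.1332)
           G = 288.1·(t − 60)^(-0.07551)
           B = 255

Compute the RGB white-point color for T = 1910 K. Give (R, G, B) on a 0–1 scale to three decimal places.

(1.000, 0.519, 0.003)

t = 1910/100 = 19.1; the t ≤ 66 branch applies.
R = 255 by definition for t ≤ 66.
G = 99.47·ln 19.1 − 161.1 = 99.47·2.9497 − 161.1 = 132.305.
B = 138.5·ln(19.1 − 10) − 305.0 = 138.5·ln 9.1 − 305.0 = 138.5·2.2083 − 305.0 = 0.846.
Dividing each by 255: (1.0000, 0.5188, 0.0033) → (1.000, 0.519, 0.003).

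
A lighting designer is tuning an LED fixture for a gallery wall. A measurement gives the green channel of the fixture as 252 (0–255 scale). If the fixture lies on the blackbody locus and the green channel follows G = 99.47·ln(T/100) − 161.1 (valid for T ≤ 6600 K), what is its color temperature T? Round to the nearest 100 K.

ln t = (252 + 161.1) / 99.47 = 4.1530.
t = e^4.1530 = 63.625.
T = 100·t = 6363 K → 6400 K to the nearest 100 K.

6400 K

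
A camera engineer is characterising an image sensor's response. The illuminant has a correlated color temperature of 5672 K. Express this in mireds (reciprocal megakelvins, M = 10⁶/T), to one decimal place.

M = 10⁶ / 5672 = 176.305 → 176.3 mireds.

176.3 mireds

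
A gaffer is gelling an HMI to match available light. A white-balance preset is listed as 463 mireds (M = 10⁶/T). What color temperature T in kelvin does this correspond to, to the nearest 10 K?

T = 10⁶ / 463 = 2159.83 K → 2160 K.

2160 K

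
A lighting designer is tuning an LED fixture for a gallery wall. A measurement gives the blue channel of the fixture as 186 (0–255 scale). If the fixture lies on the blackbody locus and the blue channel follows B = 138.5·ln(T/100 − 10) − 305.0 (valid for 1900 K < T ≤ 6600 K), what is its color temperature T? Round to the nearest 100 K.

4500 K

ln(t − 10) = (186 + 305.0) / 138.5 = 3.5451.
t − 10 = e^3.5451 = 34.644, so t = 44.644.
T = 100·t = 4464 K → 4500 K to the nearest 100 K.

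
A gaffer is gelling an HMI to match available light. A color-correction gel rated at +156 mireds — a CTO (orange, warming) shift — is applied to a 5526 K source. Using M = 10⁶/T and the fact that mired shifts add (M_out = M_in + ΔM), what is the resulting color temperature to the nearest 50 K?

M_in = 10⁶/5526 = 180.96 mireds.
M_out = 180.96 + (+156) = 336.96 mireds.
T_out = 10⁶/336.96 = 2967.7 K → 2950 K.

2950 K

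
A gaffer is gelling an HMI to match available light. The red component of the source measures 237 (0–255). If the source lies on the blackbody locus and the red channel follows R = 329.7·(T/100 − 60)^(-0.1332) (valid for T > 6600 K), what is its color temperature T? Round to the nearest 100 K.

7200 K

(t − 60)^(-0.1332) = 237/329.7 = 0.71884.
t − 60 = 0.71884^(1/-0.1332) = 0.71884^(-7.508) = 11.922, so t = 71.922.
T = 100·t = 7192 K → 7200 K to the nearest 100 K.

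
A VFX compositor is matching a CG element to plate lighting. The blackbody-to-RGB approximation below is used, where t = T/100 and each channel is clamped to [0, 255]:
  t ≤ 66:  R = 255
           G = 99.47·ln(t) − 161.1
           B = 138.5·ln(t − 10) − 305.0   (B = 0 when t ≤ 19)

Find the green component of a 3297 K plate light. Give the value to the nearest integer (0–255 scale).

t = 3297/100 = 32.97; the t ≤ 66 branch applies.
G = 99.47·ln 32.97 − 161.1 = 99.47·3.4956 − 161.1 = 186.607.
Rounded: 187.

187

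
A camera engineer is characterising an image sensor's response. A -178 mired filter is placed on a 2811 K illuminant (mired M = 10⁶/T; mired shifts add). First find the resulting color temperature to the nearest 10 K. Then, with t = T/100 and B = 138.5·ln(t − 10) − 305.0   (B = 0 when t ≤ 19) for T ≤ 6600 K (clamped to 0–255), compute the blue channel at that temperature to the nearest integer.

226

M_in = 10⁶/2811 = 355.75; M_out = 355.75 + (-178) = 177.75.
T_out = 10⁶/177.75 = 5626.0 K → 5630 K; t = 56.3.
B = 138.5·ln(56.3 − 10) − 305.0 = 138.5·ln 46.3 − 305.0 = 138.5·3.8351 − 305.0 = 226.167.
Rounded: 226.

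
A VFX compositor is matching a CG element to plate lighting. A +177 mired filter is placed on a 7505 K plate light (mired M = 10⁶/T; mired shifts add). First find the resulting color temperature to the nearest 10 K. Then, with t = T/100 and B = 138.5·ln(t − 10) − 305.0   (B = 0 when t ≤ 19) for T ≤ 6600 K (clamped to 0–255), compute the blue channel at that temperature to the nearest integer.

124

M_in = 10⁶/7505 = 133.24; M_out = 133.24 + (+177) = 310.24.
T_out = 10⁶/310.24 = 3223.3 K → 3220 K; t = 32.2.
B = 138.5·ln(32.2 − 10) − 305.0 = 138.5·ln 22.2 − 305.0 = 138.5·3.1001 − 305.0 = 124.363.
Rounded: 124.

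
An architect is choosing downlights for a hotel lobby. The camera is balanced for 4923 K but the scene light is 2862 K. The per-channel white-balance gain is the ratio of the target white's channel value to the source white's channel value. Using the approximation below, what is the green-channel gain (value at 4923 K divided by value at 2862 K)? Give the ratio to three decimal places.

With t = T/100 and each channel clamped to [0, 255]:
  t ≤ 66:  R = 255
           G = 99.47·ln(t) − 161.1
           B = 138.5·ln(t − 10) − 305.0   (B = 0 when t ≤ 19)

1.313

At 2862 K (t = 28.62):
  G = 99.47·ln 28.62 − 161.1 = 99.47·3.3541 − 161.1 = 172.533.
At 4923 K (t = 49.23):
  G = 99.47·ln 49.23 − 161.1 = 99.47·3.8965 − 161.1 = 226.485.
Gain = 226.485 / 172.533 = 1.3127 → 1.313.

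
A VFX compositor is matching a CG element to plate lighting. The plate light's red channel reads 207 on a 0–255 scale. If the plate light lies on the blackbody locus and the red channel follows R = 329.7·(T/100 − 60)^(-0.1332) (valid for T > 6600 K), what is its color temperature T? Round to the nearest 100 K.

(t − 60)^(-0.1332) = 207/329.7 = 0.62784.
t − 60 = 0.62784^(1/-0.1332) = 0.62784^(-7.508) = 32.933, so t = 92.933.
T = 100·t = 9293 K → 9300 K to the nearest 100 K.

9300 K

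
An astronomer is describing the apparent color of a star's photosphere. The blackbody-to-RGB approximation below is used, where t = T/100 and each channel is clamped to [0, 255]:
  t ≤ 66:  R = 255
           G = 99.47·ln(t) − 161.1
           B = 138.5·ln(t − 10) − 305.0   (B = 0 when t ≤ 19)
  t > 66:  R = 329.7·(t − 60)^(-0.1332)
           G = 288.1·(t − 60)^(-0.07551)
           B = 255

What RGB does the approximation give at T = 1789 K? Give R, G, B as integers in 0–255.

t = 1789/100 = 17.89; the t ≤ 66 branch applies.
R = 255 by definition for t ≤ 66.
G = 99.47·ln 17.89 − 161.1 = 99.47·2.8842 − 161.1 = 125.796.
t = 17.89 ≤ 19, so B = 0.
Rounded: (255, 126, 0).

R=255, G=126, B=0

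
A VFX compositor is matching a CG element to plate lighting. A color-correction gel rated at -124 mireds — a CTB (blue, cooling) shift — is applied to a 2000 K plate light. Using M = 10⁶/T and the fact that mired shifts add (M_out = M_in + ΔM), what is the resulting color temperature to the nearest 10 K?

2660 K

M_in = 10⁶/2000 = 500.00 mireds.
M_out = 500.00 + (-124) = 376.00 mireds.
T_out = 10⁶/376.00 = 2659.6 K → 2660 K.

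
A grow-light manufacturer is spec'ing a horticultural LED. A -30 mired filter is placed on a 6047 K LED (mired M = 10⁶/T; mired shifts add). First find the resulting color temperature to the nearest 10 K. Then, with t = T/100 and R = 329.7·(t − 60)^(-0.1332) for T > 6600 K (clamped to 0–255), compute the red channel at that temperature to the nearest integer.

M_in = 10⁶/6047 = 165.37; M_out = 165.37 + (-30) = 135.37.
T_out = 10⁶/135.37 = 7387.1 K → 7390 K; t = 73.9.
R = 329.7·(73.9 − 60)^(-0.1332) = 329.7·13.9^(-0.1332) = 329.7·0.70429 = 232.204.
Rounded: 232.

232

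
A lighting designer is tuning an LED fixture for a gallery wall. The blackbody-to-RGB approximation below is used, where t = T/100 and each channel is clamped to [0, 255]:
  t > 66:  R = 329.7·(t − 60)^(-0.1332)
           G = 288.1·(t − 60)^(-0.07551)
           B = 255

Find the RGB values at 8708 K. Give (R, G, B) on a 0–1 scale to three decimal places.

(0.833, 0.881, 1.000)

t = 8708/100 = 87.08; the t > 66 branch applies.
R = 329.7·(87.08 − 60)^(-0.1332) = 329.7·27.08^(-0.1332) = 329.7·0.64442 = 212.466.
G = 288.1·(87.08 − 60)^(-0.07551) = 288.1·27.08^(-0.07551) = 288.1·0.77951 = 224.576.
B = 255 by definition for t > 66.
Dividing each by 255: (0.8332, 0.8807, 1.0000) → (0.833, 0.881, 1.000).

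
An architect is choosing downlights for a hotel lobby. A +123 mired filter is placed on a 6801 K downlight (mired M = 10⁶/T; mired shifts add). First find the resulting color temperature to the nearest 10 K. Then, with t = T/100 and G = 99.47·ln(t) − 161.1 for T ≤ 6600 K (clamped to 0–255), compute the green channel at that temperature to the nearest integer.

198

M_in = 10⁶/6801 = 147.04; M_out = 147.04 + (+123) = 270.04.
T_out = 10⁶/270.04 = 3703.2 K → 3700 K; t = 37.
G = 99.47·ln 37 − 161.1 = 99.47·3.6109 − 161.1 = 198.078.
Rounded: 198.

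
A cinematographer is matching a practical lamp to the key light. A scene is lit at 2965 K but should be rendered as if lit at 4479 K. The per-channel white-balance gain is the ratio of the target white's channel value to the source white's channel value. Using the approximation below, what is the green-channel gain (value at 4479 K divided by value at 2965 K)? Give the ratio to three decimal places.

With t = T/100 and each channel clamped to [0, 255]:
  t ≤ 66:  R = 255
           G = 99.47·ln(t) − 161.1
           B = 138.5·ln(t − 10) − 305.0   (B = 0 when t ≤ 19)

At 2965 K (t = 29.65):
  G = 99.47·ln 29.65 − 161.1 = 99.47·3.3895 − 161.1 = 176.050.
At 4479 K (t = 44.79):
  G = 99.47·ln 44.79 − 161.1 = 99.47·3.8020 − 161.1 = 217.083.
Gain = 217.083 / 176.050 = 1.2331 → 1.233.

1.233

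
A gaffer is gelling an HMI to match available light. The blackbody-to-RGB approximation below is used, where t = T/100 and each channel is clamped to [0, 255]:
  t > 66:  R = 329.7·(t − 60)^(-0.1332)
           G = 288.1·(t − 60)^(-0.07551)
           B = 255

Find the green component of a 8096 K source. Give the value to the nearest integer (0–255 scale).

229

t = 8096/100 = 80.96; the t > 66 branch applies.
G = 288.1·(80.96 − 60)^(-0.07551) = 288.1·20.96^(-0.07551) = 288.1·0.79473 = 228.963.
Rounded: 229.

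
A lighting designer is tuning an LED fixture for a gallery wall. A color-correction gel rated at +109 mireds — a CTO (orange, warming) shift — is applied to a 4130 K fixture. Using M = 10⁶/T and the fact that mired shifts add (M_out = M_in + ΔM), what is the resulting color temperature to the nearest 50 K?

M_in = 10⁶/4130 = 242.13 mireds.
M_out = 242.13 + (+109) = 351.13 mireds.
T_out = 10⁶/351.13 = 2847.9 K → 2850 K.

2850 K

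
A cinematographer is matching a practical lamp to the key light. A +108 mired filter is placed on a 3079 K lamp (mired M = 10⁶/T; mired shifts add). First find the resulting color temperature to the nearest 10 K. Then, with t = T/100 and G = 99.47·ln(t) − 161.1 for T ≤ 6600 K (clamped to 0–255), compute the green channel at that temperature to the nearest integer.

M_in = 10⁶/3079 = 324.78; M_out = 324.78 + (+108) = 432.78.
T_out = 10⁶/432.78 = 2310.6 K → 2310 K; t = 23.1.
G = 99.47·ln 23.1 − 161.1 = 99.47·3.1398 − 161.1 = 151.219.
Rounded: 151.

151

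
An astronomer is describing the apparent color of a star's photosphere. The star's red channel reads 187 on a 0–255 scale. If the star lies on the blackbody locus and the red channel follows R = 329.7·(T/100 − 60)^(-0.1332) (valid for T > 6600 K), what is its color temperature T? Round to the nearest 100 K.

13100 K

(t − 60)^(-0.1332) = 187/329.7 = 0.56718.
t − 60 = 0.56718^(1/-0.1332) = 0.56718^(-7.508) = 70.620, so t = 130.620.
T = 100·t = 13062 K → 13100 K to the nearest 100 K.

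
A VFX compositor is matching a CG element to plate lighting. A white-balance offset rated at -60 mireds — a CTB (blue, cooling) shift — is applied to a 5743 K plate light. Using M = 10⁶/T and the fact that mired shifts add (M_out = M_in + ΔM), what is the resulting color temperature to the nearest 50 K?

8750 K

M_in = 10⁶/5743 = 174.13 mireds.
M_out = 174.13 + (-60) = 114.13 mireds.
T_out = 10⁶/114.13 = 8762.3 K → 8750 K.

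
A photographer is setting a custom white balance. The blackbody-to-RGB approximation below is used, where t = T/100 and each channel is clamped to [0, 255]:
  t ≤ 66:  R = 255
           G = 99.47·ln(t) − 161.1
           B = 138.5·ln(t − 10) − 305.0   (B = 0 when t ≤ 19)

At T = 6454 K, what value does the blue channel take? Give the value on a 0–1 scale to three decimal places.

t = 6454/100 = 64.54; the t ≤ 66 branch applies.
B = 138.5·ln(64.54 − 10) − 305.0 = 138.5·ln 54.54 − 305.0 = 138.5·3.9989 − 305.0 = 248.852.
On a 0–1 scale: 248.852/255 = 0.9759 → 0.976.

0.976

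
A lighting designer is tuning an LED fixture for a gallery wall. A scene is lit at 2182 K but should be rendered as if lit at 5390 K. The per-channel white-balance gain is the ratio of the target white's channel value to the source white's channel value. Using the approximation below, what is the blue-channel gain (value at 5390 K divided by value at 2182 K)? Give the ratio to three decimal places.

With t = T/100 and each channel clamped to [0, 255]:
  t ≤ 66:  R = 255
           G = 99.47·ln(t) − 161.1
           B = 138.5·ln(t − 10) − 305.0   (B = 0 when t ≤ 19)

5.903

At 2182 K (t = 21.82):
  B = 138.5·ln(21.82 − 10) − 305.0 = 138.5·ln 11.82 − 305.0 = 138.5·2.4698 − 305.0 = 37.066.
At 5390 K (t = 53.9):
  B = 138.5·ln(53.9 − 10) − 305.0 = 138.5·ln 43.9 − 305.0 = 138.5·3.7819 − 305.0 = 218.795.
Gain = 218.795 / 37.066 = 5.9028 → 5.903.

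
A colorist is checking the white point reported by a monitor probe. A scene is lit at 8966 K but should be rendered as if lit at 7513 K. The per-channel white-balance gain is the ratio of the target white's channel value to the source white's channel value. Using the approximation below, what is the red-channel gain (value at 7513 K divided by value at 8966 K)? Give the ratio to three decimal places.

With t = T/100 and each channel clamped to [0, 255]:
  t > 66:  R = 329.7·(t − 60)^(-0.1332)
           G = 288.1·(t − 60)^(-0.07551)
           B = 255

1.094

At 8966 K (t = 89.66):
  R = 329.7·(89.66 − 60)^(-0.1332) = 329.7·29.66^(-0.1332) = 329.7·0.63666 = 209.906.
At 7513 K (t = 75.13):
  R = 329.7·(75.13 − 60)^(-0.1332) = 329.7·15.13^(-0.1332) = 329.7·0.69638 = 229.596.
Gain = 229.596 / 209.906 = 1.0938 → 1.094.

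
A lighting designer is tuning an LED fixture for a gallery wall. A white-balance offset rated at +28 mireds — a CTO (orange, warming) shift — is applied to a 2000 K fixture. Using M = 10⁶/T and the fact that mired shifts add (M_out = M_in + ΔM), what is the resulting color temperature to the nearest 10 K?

1890 K

M_in = 10⁶/2000 = 500.00 mireds.
M_out = 500.00 + (+28) = 528.00 mireds.
T_out = 10⁶/528.00 = 1893.9 K → 1890 K.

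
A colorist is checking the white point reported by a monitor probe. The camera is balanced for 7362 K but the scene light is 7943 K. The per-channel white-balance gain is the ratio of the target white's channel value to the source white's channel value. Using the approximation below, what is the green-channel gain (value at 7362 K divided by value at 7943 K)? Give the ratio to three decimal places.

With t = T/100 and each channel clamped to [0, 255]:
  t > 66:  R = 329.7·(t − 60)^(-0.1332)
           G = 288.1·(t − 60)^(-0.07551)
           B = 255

At 7943 K (t = 79.43):
  G = 288.1·(79.43 − 60)^(-0.07551) = 288.1·19.43^(-0.07551) = 288.1·0.79930 = 230.277.
At 7362 K (t = 73.62):
  G = 288.1·(73.62 − 60)^(-0.07551) = 288.1·13.62^(-0.07551) = 288.1·0.82103 = 236.538.
Gain = 236.538 / 230.277 = 1.0272 → 1.027.

1.027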